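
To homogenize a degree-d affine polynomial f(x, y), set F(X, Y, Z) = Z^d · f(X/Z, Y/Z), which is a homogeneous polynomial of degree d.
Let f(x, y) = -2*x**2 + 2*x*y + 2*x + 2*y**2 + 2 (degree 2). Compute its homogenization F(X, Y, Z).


F(X, Y, Z) = -2*X**2 + 2*X*Y + 2*X*Z + 2*Y**2 + 2*Z**2

deg(f) = 2.
Substitute x = X/Z, y = Y/Z into f, then multiply by Z^2.
  monomial -2·x^2·y^0 ↦ -2·X^2·Y^0·Z^0.
  monomial 2·x^1·y^1 ↦ 2·X^1·Y^1·Z^0.
  monomial 2·x^1·y^0 ↦ 2·X^1·Y^0·Z^1.
  monomial 2·x^0·y^2 ↦ 2·X^0·Y^2·Z^0.
  monomial 2·x^0·y^0 ↦ 2·X^0·Y^0·Z^2.
Collecting: F(X, Y, Z) = -2*X**2 + 2*X*Y + 2*X*Z + 2*Y**2 + 2*Z**2.


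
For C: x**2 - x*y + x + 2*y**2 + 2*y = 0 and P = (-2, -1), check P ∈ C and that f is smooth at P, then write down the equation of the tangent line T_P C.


Tangent line at P: -2*x - 4 = 0.

Step 1: f(-2, -1) = 0, so P lies on C.
Step 2: partial derivatives
  f_x(x, y) = 2*x - y + 1, f_y(x, y) = -x + 4*y + 2.
  f_x(P) = -2, f_y(P) = 0 (gradient nonzero, so P is smooth).
Step 3: tangent line at P: -2·(x − -2) + 0·(y − -1) = 0.
Expanding: -2*x - 4 = 0.


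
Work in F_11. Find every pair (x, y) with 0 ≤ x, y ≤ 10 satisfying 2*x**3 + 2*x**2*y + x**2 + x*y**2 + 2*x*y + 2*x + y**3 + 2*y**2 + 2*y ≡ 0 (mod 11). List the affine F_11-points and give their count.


Affine F_11-points: {(0, 0), (1, 3), (2, 5), (4, 6), (5, 3), (7, 3), (8, 7), (10, 9)}; count = 8.

For each of the 121 pairs (x, y) ∈ F_11², evaluate f(x, y) mod 11. Record the zeros.
  x = 0: [0↦0, 1↦5, 2↦9, 3↦7, 4↦5, 5↦9, 6↦3, 7↦4, 8↦7, 9↦7, 10↦10]  zeros at y ∈ {0}
  x = 1: [0↦5, 1↦4, 2↦4, 3↦0, 4↦9, 5↦4, 6↦2, 7↦9, 8↦9, 9↦8, 10↦1]  zeros at y ∈ {3}
  x = 2: [0↦2, 1↦10, 2↦10, 3↦8, 4↦10, 5↦0, 6↦6, 7↦1, 8↦2, 9↦4, 10↦2]  zeros at y ∈ {5}
  x = 3: [0↦3, 1↦2, 2↦6, 3↦10, 4↦9, 5↦9, 6↦5, 7↦3, 8↦9, 9↦7, 10↦3]  zeros at y ∈ ∅
  x = 4: [0↦9, 1↦3, 2↦4, 3↦7, 4↦7, 5↦10, 6↦0, 7↦5, 8↦9, 9↦7, 10↦5]  zeros at y ∈ {6}
  x = 5: [0↦10, 1↦3, 2↦5, 3↦0, 4↦5, 5↦4, 6↦3, 7↦8, 8↦3, 9↦5, 10↦9]  zeros at y ∈ {3}
  x = 6: [0↦7, 1↦3, 2↦10, 3↦1, 4↦4, 5↦3, 6↦4, 7↦2, 8↦3, 9↦2, 10↦5]  zeros at y ∈ ∅
  x = 7: [0↦1, 1↦4, 2↦9, 3↦0, 4↦5, 5↦8, 6↦4, 7↦10, 8↦10, 9↦10, 10↦5]  zeros at y ∈ {3}
  x = 8: [0↦4, 1↦7, 2↦3, 3↦9, 4↦9, 5↦9, 6↦4, 7↦0, 8↦3, 9↦8, 10↦10]  zeros at y ∈ {7}
  x = 9: [0↦6, 1↦2, 2↦4, 3↦7, 4↦6, 5↦7, 6↦5, 7↦6, 8↦5, 9↦8, 10↦10]  zeros at y ∈ ∅
  x = 10: [0↦8, 1↦1, 2↦2, 3↦6, 4↦8, 5↦3, 6↦8, 7↦7, 8↦6, 9↦0, 10↦6]  zeros at y ∈ {9}
Collecting zeros: affine points = {(0, 0), (1, 3), (2, 5), (4, 6), (5, 3), (7, 3), (8, 7), (10, 9)}.
Total count |C(F_11)_aff| = 8.


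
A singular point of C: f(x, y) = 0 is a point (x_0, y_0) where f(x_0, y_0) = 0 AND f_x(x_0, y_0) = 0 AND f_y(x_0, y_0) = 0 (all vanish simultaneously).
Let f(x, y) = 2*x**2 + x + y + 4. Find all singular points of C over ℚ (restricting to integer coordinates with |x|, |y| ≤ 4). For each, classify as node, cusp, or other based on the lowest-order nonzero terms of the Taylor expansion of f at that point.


No singular points in the scanned grid; C is smooth there.

Compute partial derivatives:
  f_x = 4*x + 1.
  f_y = 1.
f_y = 1 is a nonzero constant, so f_y never vanishes: no point (x, y) can satisfy f = f_x = f_y = 0. In particular no (x, y) ∈ {−4, ..., 4}² is singular; the curve is smooth.


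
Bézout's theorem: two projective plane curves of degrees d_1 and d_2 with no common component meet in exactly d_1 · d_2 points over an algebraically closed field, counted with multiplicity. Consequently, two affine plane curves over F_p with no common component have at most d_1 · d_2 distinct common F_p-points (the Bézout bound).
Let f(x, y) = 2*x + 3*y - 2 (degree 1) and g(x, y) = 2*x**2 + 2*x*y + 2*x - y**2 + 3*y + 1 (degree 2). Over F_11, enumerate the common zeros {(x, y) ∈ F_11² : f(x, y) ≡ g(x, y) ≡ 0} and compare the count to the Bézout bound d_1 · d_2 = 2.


Common zeros: ∅; count = 0; Bézout bound = 2.

deg(f) = 1, deg(g) = 2, so Bézout bound = 2.
Scan x ∈ F_11. For each x, list the y ∈ F_11 with f(x, y) ≡ 0 and those with g(x, y) ≡ 0 (mod 11); the common zeros in that column are the intersection.
  x = 0: f ≡ 0 at y ∈ {8}; g ≡ 0 at y ∈ ∅; common: ∅.
  x = 1: f ≡ 0 at y ∈ {0}; g ≡ 0 at y ∈ {2, 3}; common: ∅.
  x = 2: f ≡ 0 at y ∈ {3}; g ≡ 0 at y ∈ ∅; common: ∅.
  x = 3: f ≡ 0 at y ∈ {6}; g ≡ 0 at y ∈ {1, 8}; common: ∅.
  x = 4: f ≡ 0 at y ∈ {9}; g ≡ 0 at y ∈ ∅; common: ∅.
  x = 5: f ≡ 0 at y ∈ {1}; g ≡ 0 at y ∈ ∅; common: ∅.
  x = 6: f ≡ 0 at y ∈ {4}; g ≡ 0 at y ∈ {1, 3}; common: ∅.
  x = 7: f ≡ 0 at y ∈ {7}; g ≡ 0 at y ∈ {2, 4}; common: ∅.
  x = 8: f ≡ 0 at y ∈ {10}; g ≡ 0 at y ∈ ∅; common: ∅.
  x = 9: f ≡ 0 at y ∈ {2}; g ≡ 0 at y ∈ ∅; common: ∅.
  x = 10: f ≡ 0 at y ∈ {5}; g ≡ 0 at y ∈ {4, 8}; common: ∅.
Collecting: common zeros = ∅, so the count is 0.
Comparison with the Bézout bound: 0 ≤ 2 = deg(f)·deg(g), as expected for curves with no common component (the affine F_11-count falls short of the bound because intersections may lie at infinity, over extension fields, or carry multiplicity).


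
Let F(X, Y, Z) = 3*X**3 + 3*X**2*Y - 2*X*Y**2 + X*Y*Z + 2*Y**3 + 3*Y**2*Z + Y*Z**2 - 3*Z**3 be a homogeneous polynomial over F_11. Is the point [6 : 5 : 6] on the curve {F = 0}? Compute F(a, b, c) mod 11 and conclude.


F(6,5,6) ≡ 2 (mod 11); P is NOT on the curve.

Evaluate F(6, 5, 6) term-by-term (mod 11).
  3*X**3 ↦ 3·216·1·1 = 648
  3*X**2*Y ↦ 3·36·5·1 = 540
  -2*X*Y**2 ↦ -2·6·25·1 = -300
  X*Y*Z ↦ 1·6·5·6 = 180
  2*Y**3 ↦ 2·1·125·1 = 250
  3*Y**2*Z ↦ 3·1·25·6 = 450
  Y*Z**2 ↦ 1·1·5·36 = 180
  -3*Z**3 ↦ -3·1·1·216 = -648
Sum: F(6, 5, 6) = (648) + (540) + (-300) + (180) + (250) + (450) + (180) + (-648) = 1300.
Reducing mod 11: 1300 ≡ 2 (mod 11).
Since F(a, b, c) ≡ 2 ≠ 0 (mod 11), P does NOT lie on the curve.


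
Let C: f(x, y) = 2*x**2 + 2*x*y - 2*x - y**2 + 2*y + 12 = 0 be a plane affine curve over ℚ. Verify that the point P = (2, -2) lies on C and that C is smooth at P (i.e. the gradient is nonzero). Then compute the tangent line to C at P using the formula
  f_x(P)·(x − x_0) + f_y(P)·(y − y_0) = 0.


Tangent line at P: 2*x + 10*y + 16 = 0.

Step 1: f(2, -2) = 0, so P lies on C.
Step 2: partial derivatives
  f_x(x, y) = 4*x + 2*y - 2, f_y(x, y) = 2*x - 2*y + 2.
  f_x(P) = 2, f_y(P) = 10 (gradient nonzero, so P is smooth).
Step 3: tangent line at P: 2·(x − 2) + 10·(y − -2) = 0.
Expanding: 2*x + 10*y + 16 = 0.


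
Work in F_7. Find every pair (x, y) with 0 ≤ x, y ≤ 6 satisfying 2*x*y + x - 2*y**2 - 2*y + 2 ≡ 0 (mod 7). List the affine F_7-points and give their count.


Affine F_7-points: {(2, 2), (2, 6), (3, 1), (4, 5), (5, 0), (5, 4)}; count = 6.

For each of the 49 pairs (x, y) ∈ F_7², evaluate f(x, y) mod 7. Record the zeros.
  x = 0: [0↦2, 1↦5, 2↦4, 3↦6, 4↦4, 5↦5, 6↦2]  zeros at y ∈ ∅
  x = 1: [0↦3, 1↦1, 2↦2, 3↦6, 4↦6, 5↦2, 6↦1]  zeros at y ∈ ∅
  x = 2: [0↦4, 1↦4, 2↦0, 3↦6, 4↦1, 5↦6, 6↦0]  zeros at y ∈ {2, 6}
  x = 3: [0↦5, 1↦0, 2↦5, 3↦6, 4↦3, 5↦3, 6↦6]  zeros at y ∈ {1}
  x = 4: [0↦6, 1↦3, 2↦3, 3↦6, 4↦5, 5↦0, 6↦5]  zeros at y ∈ {5}
  x = 5: [0↦0, 1↦6, 2↦1, 3↦6, 4↦0, 5↦4, 6↦4]  zeros at y ∈ {0, 4}
  x = 6: [0↦1, 1↦2, 2↦6, 3↦6, 4↦2, 5↦1, 6↦3]  zeros at y ∈ ∅
Collecting zeros: affine points = {(2, 2), (2, 6), (3, 1), (4, 5), (5, 0), (5, 4)}.
Total count |C(F_7)_aff| = 6.


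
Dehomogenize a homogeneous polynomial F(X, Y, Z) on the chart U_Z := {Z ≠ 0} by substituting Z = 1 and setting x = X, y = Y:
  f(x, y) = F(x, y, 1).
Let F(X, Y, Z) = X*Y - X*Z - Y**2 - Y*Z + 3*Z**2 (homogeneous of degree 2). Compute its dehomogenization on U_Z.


f(x, y) = x*y - x - y**2 - y + 3

On U_Z we set Z = 1. Each monomial c·X^i·Y^j·Z^k in F becomes c·x^i·y^j·1^k = c·x^i·y^j.
Substituting Z = 1: F(X, Y, 1) = x*y - x - y**2 - y + 3.
Note: deg(f) ≤ deg(F) = 2; strict inequality happens when F is divisible by Z (lost terms).


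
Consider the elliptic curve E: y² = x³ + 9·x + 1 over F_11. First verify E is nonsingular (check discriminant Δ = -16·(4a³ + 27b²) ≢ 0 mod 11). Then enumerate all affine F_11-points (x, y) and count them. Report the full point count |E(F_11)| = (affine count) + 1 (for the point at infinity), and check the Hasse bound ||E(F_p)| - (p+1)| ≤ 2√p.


Affine points = {(0, 1), (0, 10), (1, 0), (2, 4), (2, 7), (3, 0), (7, 0)}; affine count = 7; |E(F_11)| = 8.

Discriminant check: Δ ∝ 4a³ + 27b² = 4·9³ + 27·1² = 4·729 + 27·1 ≡ 6 (mod 11). Nonzero ⇒ E is nonsingular.
For each x ∈ F_11, compute rhs = x³ + 9·x + 1 mod 11, then count y ∈ F_11 with y² ≡ rhs.
  x = 0: rhs = 1, matching y values: 1, 10 (2 points).
  x = 1: rhs = 0, matching y values: 0 (1 points).
  x = 2: rhs = 5, matching y values: 4, 7 (2 points).
  x = 3: rhs = 0, matching y values: 0 (1 points).
  x = 4: rhs = 2, matching y values: none (0 points).
  x = 5: rhs = 6, matching y values: none (0 points).
  x = 6: rhs = 7, matching y values: none (0 points).
  x = 7: rhs = 0, matching y values: 0 (1 points).
  x = 8: rhs = 2, matching y values: none (0 points).
  x = 9: rhs = 8, matching y values: none (0 points).
  x = 10: rhs = 2, matching y values: none (0 points).
Total affine count: 7.
Full point count |E(F_11)| = 7 + 1 = 8.
Hasse bound: |8 − (11+1)| = |-4| = 4 ≤ 2√11 ≈ 6.6332 ✓.


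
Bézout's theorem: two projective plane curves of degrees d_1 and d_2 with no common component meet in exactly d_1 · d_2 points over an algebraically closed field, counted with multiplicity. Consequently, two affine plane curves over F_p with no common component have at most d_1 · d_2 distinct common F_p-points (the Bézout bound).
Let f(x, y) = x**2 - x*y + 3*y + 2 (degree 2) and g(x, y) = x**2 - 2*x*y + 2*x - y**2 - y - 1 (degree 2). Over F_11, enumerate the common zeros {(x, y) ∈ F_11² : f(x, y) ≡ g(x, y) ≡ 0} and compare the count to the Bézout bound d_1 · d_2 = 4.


Common zeros: ∅; count = 0; Bézout bound = 4.

deg(f) = 2, deg(g) = 2, so Bézout bound = 4.
Scan x ∈ F_11. For each x, list the y ∈ F_11 with f(x, y) ≡ 0 and those with g(x, y) ≡ 0 (mod 11); the common zeros in that column are the intersection.
  x = 0: f ≡ 0 at y ∈ {3}; g ≡ 0 at y ∈ ∅; common: ∅.
  x = 1: f ≡ 0 at y ∈ {4}; g ≡ 0 at y ∈ ∅; common: ∅.
  x = 2: f ≡ 0 at y ∈ {5}; g ≡ 0 at y ∈ {7, 10}; common: ∅.
  x = 3: f ≡ 0 at y ∈ {0, 1, 2, 3, 4, 5, 6, 7, 8, 9, 10}; g ≡ 0 at y ∈ ∅; common: ∅.
  x = 4: f ≡ 0 at y ∈ {7}; g ≡ 0 at y ∈ ∅; common: ∅.
  x = 5: f ≡ 0 at y ∈ {8}; g ≡ 0 at y ∈ {1, 10}; common: ∅.
  x = 6: f ≡ 0 at y ∈ {9}; g ≡ 0 at y ∈ {1, 8}; common: ∅.
  x = 7: f ≡ 0 at y ∈ {10}; g ≡ 0 at y ∈ {9}; common: ∅.
  x = 8: f ≡ 0 at y ∈ {0}; g ≡ 0 at y ∈ {8}; common: ∅.
  x = 9: f ≡ 0 at y ∈ {1}; g ≡ 0 at y ∈ {5, 9}; common: ∅.
  x = 10: f ≡ 0 at y ∈ {2}; g ≡ 0 at y ∈ {5, 7}; common: ∅.
Collecting: common zeros = ∅, so the count is 0.
Comparison with the Bézout bound: 0 ≤ 4 = deg(f)·deg(g), as expected for curves with no common component (the affine F_11-count falls short of the bound because intersections may lie at infinity, over extension fields, or carry multiplicity).


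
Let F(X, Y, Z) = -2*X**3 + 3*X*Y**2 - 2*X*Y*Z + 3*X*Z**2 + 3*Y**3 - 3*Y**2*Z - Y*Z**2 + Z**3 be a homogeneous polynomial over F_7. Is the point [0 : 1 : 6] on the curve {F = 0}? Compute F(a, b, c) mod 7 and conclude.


F(0,1,6) ≡ 4 (mod 7); P is NOT on the curve.

Evaluate F(0, 1, 6) term-by-term (mod 7).
  -2*X**3 ↦ -2·0·1·1 = 0
  3*X*Y**2 ↦ 3·0·1·1 = 0
  -2*X*Y*Z ↦ -2·0·1·6 = 0
  3*X*Z**2 ↦ 3·0·1·36 = 0
  3*Y**3 ↦ 3·1·1·1 = 3
  -3*Y**2*Z ↦ -3·1·1·6 = -18
  -Y*Z**2 ↦ -1·1·1·36 = -36
  Z**3 ↦ 1·1·1·216 = 216
Sum: F(0, 1, 6) = (0) + (0) + (0) + (0) + (3) + (-18) + (-36) + (216) = 165.
Reducing mod 7: 165 ≡ 4 (mod 7).
Since F(a, b, c) ≡ 4 ≠ 0 (mod 7), P does NOT lie on the curve.


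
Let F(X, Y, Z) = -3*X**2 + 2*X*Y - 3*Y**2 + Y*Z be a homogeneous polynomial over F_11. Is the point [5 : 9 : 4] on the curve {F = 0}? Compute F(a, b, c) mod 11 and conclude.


F(5,9,4) ≡ 6 (mod 11); P is NOT on the curve.

Evaluate F(5, 9, 4) term-by-term (mod 11).
  -3*X**2 ↦ -3·25·1·1 = -75
  2*X*Y ↦ 2·5·9·1 = 90
  -3*Y**2 ↦ -3·1·81·1 = -243
  Y*Z ↦ 1·1·9·4 = 36
Sum: F(5, 9, 4) = (-75) + (90) + (-243) + (36) = -192.
Reducing mod 11: -192 ≡ 6 (mod 11).
Since F(a, b, c) ≡ 6 ≠ 0 (mod 11), P does NOT lie on the curve.


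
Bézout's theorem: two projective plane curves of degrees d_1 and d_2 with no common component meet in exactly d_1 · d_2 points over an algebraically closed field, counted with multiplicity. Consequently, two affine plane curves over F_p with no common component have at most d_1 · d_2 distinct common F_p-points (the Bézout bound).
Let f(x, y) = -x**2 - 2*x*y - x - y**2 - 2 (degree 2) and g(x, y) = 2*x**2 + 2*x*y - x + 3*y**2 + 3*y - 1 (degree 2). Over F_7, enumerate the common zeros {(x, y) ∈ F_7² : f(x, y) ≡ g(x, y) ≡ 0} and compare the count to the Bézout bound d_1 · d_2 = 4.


Common zeros: {(3, 0), (4, 4)}; count = 2; Bézout bound = 4.

deg(f) = 2, deg(g) = 2, so Bézout bound = 4.
Scan x ∈ F_7. For each x, list the y ∈ F_7 with f(x, y) ≡ 0 and those with g(x, y) ≡ 0 (mod 7); the common zeros in that column are the intersection.
  x = 0: f ≡ 0 at y ∈ ∅; g ≡ 0 at y ∈ {3}; common: ∅.
  x = 1: f ≡ 0 at y ∈ {1, 4}; g ≡ 0 at y ∈ {0, 3}; common: ∅.
  x = 2: f ≡ 0 at y ∈ ∅; g ≡ 0 at y ∈ ∅; common: ∅.
  x = 3: f ≡ 0 at y ∈ {0, 1}; g ≡ 0 at y ∈ {0, 4}; common: {0}.
  x = 4: f ≡ 0 at y ∈ {2, 4}; g ≡ 0 at y ∈ {4}; common: {4}.
  x = 5: f ≡ 0 at y ∈ {2}; g ≡ 0 at y ∈ ∅; common: ∅.
  x = 6: f ≡ 0 at y ∈ ∅; g ≡ 0 at y ∈ ∅; common: ∅.
Collecting: common zeros = {(3, 0), (4, 4)}, so the count is 2.
Comparison with the Bézout bound: 2 ≤ 4 = deg(f)·deg(g), as expected for curves with no common component (the affine F_7-count falls short of the bound because intersections may lie at infinity, over extension fields, or carry multiplicity).


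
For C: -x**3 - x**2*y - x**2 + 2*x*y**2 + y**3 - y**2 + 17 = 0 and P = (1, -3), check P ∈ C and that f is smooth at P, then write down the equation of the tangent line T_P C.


Tangent line at P: 19*x + 20*y + 41 = 0.

Step 1: f(1, -3) = 0, so P lies on C.
Step 2: partial derivatives
  f_x(x, y) = -3*x**2 - 2*x*y - 2*x + 2*y**2, f_y(x, y) = -x**2 + 4*x*y + 3*y**2 - 2*y.
  f_x(P) = 19, f_y(P) = 20 (gradient nonzero, so P is smooth).
Step 3: tangent line at P: 19·(x − 1) + 20·(y − -3) = 0.
Expanding: 19*x + 20*y + 41 = 0.


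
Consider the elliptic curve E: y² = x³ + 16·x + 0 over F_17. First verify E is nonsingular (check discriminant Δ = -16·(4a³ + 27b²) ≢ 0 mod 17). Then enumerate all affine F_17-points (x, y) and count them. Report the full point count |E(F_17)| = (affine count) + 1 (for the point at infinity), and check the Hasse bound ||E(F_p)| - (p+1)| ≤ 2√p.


Affine points = {(0, 0), (1, 0), (4, 3), (4, 14), (5, 1), (5, 16), (7, 8), (7, 9), (10, 2), (10, 15), (12, 4), (12, 13), (13, 5), (13, 12), (16, 0)}; affine count = 15; |E(F_17)| = 16.

Discriminant check: Δ ∝ 4a³ + 27b² = 4·16³ + 27·0² = 4·4096 + 27·0 ≡ 13 (mod 17). Nonzero ⇒ E is nonsingular.
For each x ∈ F_17, compute rhs = x³ + 16·x + 0 mod 17, then count y ∈ F_17 with y² ≡ rhs.
  x = 0: rhs = 0, matching y values: 0 (1 points).
  x = 1: rhs = 0, matching y values: 0 (1 points).
  x = 2: rhs = 6, matching y values: none (0 points).
  x = 3: rhs = 7, matching y values: none (0 points).
  x = 4: rhs = 9, matching y values: 3, 14 (2 points).
  x = 5: rhs = 1, matching y values: 1, 16 (2 points).
  x = 6: rhs = 6, matching y values: none (0 points).
  x = 7: rhs = 13, matching y values: 8, 9 (2 points).
  x = 8: rhs = 11, matching y values: none (0 points).
  x = 9: rhs = 6, matching y values: none (0 points).
  x = 10: rhs = 4, matching y values: 2, 15 (2 points).
  x = 11: rhs = 11, matching y values: none (0 points).
  x = 12: rhs = 16, matching y values: 4, 13 (2 points).
  x = 13: rhs = 8, matching y values: 5, 12 (2 points).
  x = 14: rhs = 10, matching y values: none (0 points).
  x = 15: rhs = 11, matching y values: none (0 points).
  x = 16: rhs = 0, matching y values: 0 (1 points).
Total affine count: 15.
Full point count |E(F_17)| = 15 + 1 = 16.
Hasse bound: |16 − (17+1)| = |-2| = 2 ≤ 2√17 ≈ 8.2462 ✓.


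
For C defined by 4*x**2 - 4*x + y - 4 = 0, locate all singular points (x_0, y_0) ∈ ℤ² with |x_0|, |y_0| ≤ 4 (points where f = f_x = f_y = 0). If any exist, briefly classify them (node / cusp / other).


No singular points in the scanned grid; C is smooth there.

Compute partial derivatives:
  f_x = 8*x - 4.
  f_y = 1.
f_y = 1 is a nonzero constant, so f_y never vanishes: no point (x, y) can satisfy f = f_x = f_y = 0. In particular no (x, y) ∈ {−4, ..., 4}² is singular; the curve is smooth.


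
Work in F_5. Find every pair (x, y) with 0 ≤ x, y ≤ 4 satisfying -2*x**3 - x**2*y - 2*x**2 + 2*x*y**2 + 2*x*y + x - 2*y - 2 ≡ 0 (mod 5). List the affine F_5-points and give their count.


Affine F_5-points: {(0, 4), (1, 0), (1, 3), (3, 1), (3, 4), (4, 1), (4, 4)}; count = 7.

For each of the 25 pairs (x, y) ∈ F_5², evaluate f(x, y) mod 5. Record the zeros.
  x = 0: [0↦3, 1↦1, 2↦4, 3↦2, 4↦0]  zeros at y ∈ {4}
  x = 1: [0↦0, 1↦1, 2↦1, 3↦0, 4↦3]  zeros at y ∈ {0, 3}
  x = 2: [0↦1, 1↦3, 2↦3, 3↦1, 4↦2]  zeros at y ∈ ∅
  x = 3: [0↦4, 1↦0, 2↦3, 3↦3, 4↦0]  zeros at y ∈ {1, 4}
  x = 4: [0↦2, 1↦0, 2↦4, 3↦4, 4↦0]  zeros at y ∈ {1, 4}
Collecting zeros: affine points = {(0, 4), (1, 0), (1, 3), (3, 1), (3, 4), (4, 1), (4, 4)}.
Total count |C(F_5)_aff| = 7.


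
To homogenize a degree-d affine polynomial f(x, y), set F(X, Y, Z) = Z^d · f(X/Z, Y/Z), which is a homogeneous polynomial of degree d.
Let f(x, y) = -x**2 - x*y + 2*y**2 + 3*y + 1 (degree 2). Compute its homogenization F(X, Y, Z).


F(X, Y, Z) = -X**2 - X*Y + 2*Y**2 + 3*Y*Z + Z**2

deg(f) = 2.
Substitute x = X/Z, y = Y/Z into f, then multiply by Z^2.
  monomial -1·x^2·y^0 ↦ -1·X^2·Y^0·Z^0.
  monomial -1·x^1·y^1 ↦ -1·X^1·Y^1·Z^0.
  monomial 2·x^0·y^2 ↦ 2·X^0·Y^2·Z^0.
  monomial 3·x^0·y^1 ↦ 3·X^0·Y^1·Z^1.
  monomial 1·x^0·y^0 ↦ 1·X^0·Y^0·Z^2.
Collecting: F(X, Y, Z) = -X**2 - X*Y + 2*Y**2 + 3*Y*Z + Z**2.


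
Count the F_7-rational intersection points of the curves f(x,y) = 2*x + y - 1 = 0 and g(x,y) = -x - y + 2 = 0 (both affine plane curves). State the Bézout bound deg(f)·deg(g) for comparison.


Common zeros: {(6, 3)}; count = 1; Bézout bound = 1.

deg(f) = 1, deg(g) = 1, so Bézout bound = 1.
Scan x ∈ F_7. For each x, list the y ∈ F_7 with f(x, y) ≡ 0 and those with g(x, y) ≡ 0 (mod 7); the common zeros in that column are the intersection.
  x = 0: f ≡ 0 at y ∈ {1}; g ≡ 0 at y ∈ {2}; common: ∅.
  x = 1: f ≡ 0 at y ∈ {6}; g ≡ 0 at y ∈ {1}; common: ∅.
  x = 2: f ≡ 0 at y ∈ {4}; g ≡ 0 at y ∈ {0}; common: ∅.
  x = 3: f ≡ 0 at y ∈ {2}; g ≡ 0 at y ∈ {6}; common: ∅.
  x = 4: f ≡ 0 at y ∈ {0}; g ≡ 0 at y ∈ {5}; common: ∅.
  x = 5: f ≡ 0 at y ∈ {5}; g ≡ 0 at y ∈ {4}; common: ∅.
  x = 6: f ≡ 0 at y ∈ {3}; g ≡ 0 at y ∈ {3}; common: {3}.
Collecting: common zeros = {(6, 3)}, so the count is 1.
Comparison with the Bézout bound: 1 ≤ 1 = deg(f)·deg(g), as expected for curves with no common component (the bound is attained).


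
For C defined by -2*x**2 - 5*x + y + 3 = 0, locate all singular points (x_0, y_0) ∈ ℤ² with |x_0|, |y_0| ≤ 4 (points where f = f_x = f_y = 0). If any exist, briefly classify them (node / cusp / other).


No singular points in the scanned grid; C is smooth there.

Compute partial derivatives:
  f_x = -4*x - 5.
  f_y = 1.
f_y = 1 is a nonzero constant, so f_y never vanishes: no point (x, y) can satisfy f = f_x = f_y = 0. In particular no (x, y) ∈ {−4, ..., 4}² is singular; the curve is smooth.


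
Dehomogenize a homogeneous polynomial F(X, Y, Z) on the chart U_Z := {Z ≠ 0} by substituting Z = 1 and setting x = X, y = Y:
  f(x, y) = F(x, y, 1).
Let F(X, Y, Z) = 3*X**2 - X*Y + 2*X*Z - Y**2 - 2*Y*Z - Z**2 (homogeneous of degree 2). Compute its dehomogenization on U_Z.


f(x, y) = 3*x**2 - x*y + 2*x - y**2 - 2*y - 1

On U_Z we set Z = 1. Each monomial c·X^i·Y^j·Z^k in F becomes c·x^i·y^j·1^k = c·x^i·y^j.
Substituting Z = 1: F(X, Y, 1) = 3*x**2 - x*y + 2*x - y**2 - 2*y - 1.
Note: deg(f) ≤ deg(F) = 2; strict inequality happens when F is divisible by Z (lost terms).


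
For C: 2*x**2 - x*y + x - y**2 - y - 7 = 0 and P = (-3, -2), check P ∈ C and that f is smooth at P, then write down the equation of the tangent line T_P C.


Tangent line at P: -9*x + 6*y - 15 = 0.

Step 1: f(-3, -2) = 0, so P lies on C.
Step 2: partial derivatives
  f_x(x, y) = 4*x - y + 1, f_y(x, y) = -x - 2*y - 1.
  f_x(P) = -9, f_y(P) = 6 (gradient nonzero, so P is smooth).
Step 3: tangent line at P: -9·(x − -3) + 6·(y − -2) = 0.
Expanding: -9*x + 6*y - 15 = 0.


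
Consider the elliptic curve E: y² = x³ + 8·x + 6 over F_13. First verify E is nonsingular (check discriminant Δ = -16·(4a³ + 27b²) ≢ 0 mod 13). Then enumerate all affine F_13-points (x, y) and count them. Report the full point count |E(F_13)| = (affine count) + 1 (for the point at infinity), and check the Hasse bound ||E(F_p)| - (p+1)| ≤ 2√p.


Affine points = {(2, 2), (2, 11), (6, 6), (6, 7), (8, 6), (8, 7), (9, 1), (9, 12), (12, 6), (12, 7)}; affine count = 10; |E(F_13)| = 11.

Discriminant check: Δ ∝ 4a³ + 27b² = 4·8³ + 27·6² = 4·512 + 27·36 ≡ 4 (mod 13). Nonzero ⇒ E is nonsingular.
For each x ∈ F_13, compute rhs = x³ + 8·x + 6 mod 13, then count y ∈ F_13 with y² ≡ rhs.
  x = 0: rhs = 6, matching y values: none (0 points).
  x = 1: rhs = 2, matching y values: none (0 points).
  x = 2: rhs = 4, matching y values: 2, 11 (2 points).
  x = 3: rhs = 5, matching y values: none (0 points).
  x = 4: rhs = 11, matching y values: none (0 points).
  x = 5: rhs = 2, matching y values: none (0 points).
  x = 6: rhs = 10, matching y values: 6, 7 (2 points).
  x = 7: rhs = 2, matching y values: none (0 points).
  x = 8: rhs = 10, matching y values: 6, 7 (2 points).
  x = 9: rhs = 1, matching y values: 1, 12 (2 points).
  x = 10: rhs = 7, matching y values: none (0 points).
  x = 11: rhs = 8, matching y values: none (0 points).
  x = 12: rhs = 10, matching y values: 6, 7 (2 points).
Total affine count: 10.
Full point count |E(F_13)| = 10 + 1 = 11.
Hasse bound: |11 − (13+1)| = |-3| = 3 ≤ 2√13 ≈ 7.2111 ✓.


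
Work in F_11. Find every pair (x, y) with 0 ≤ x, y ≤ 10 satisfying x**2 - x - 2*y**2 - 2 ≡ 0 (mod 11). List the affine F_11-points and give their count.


Affine F_11-points: {(2, 0), (4, 4), (4, 7), (5, 3), (5, 8), (6, 5), (6, 6), (7, 3), (7, 8), (8, 4), (8, 7), (10, 0)}; count = 12.

For each of the 121 pairs (x, y) ∈ F_11², evaluate f(x, y) mod 11. Record the zeros.
  x = 0: [0↦9, 1↦7, 2↦1, 3↦2, 4↦10, 5↦3, 6↦3, 7↦10, 8↦2, 9↦1, 10↦7]  zeros at y ∈ ∅
  x = 1: [0↦9, 1↦7, 2↦1, 3↦2, 4↦10, 5↦3, 6↦3, 7↦10, 8↦2, 9↦1, 10↦7]  zeros at y ∈ ∅
  x = 2: [0↦0, 1↦9, 2↦3, 3↦4, 4↦1, 5↦5, 6↦5, 7↦1, 8↦4, 9↦3, 10↦9]  zeros at y ∈ {0}
  x = 3: [0↦4, 1↦2, 2↦7, 3↦8, 4↦5, 5↦9, 6↦9, 7↦5, 8↦8, 9↦7, 10↦2]  zeros at y ∈ ∅
  x = 4: [0↦10, 1↦8, 2↦2, 3↦3, 4↦0, 5↦4, 6↦4, 7↦0, 8↦3, 9↦2, 10↦8]  zeros at y ∈ {4, 7}
  x = 5: [0↦7, 1↦5, 2↦10, 3↦0, 4↦8, 5↦1, 6↦1, 7↦8, 8↦0, 9↦10, 10↦5]  zeros at y ∈ {3, 8}
  x = 6: [0↦6, 1↦4, 2↦9, 3↦10, 4↦7, 5↦0, 6↦0, 7↦7, 8↦10, 9↦9, 10↦4]  zeros at y ∈ {5, 6}
  x = 7: [0↦7, 1↦5, 2↦10, 3↦0, 4↦8, 5↦1, 6↦1, 7↦8, 8↦0, 9↦10, 10↦5]  zeros at y ∈ {3, 8}
  x = 8: [0↦10, 1↦8, 2↦2, 3↦3, 4↦0, 5↦4, 6↦4, 7↦0, 8↦3, 9↦2, 10↦8]  zeros at y ∈ {4, 7}
  x = 9: [0↦4, 1↦2, 2↦7, 3↦8, 4↦5, 5↦9, 6↦9, 7↦5, 8↦8, 9↦7, 10↦2]  zeros at y ∈ ∅
  x = 10: [0↦0, 1↦9, 2↦3, 3↦4, 4↦1, 5↦5, 6↦5, 7↦1, 8↦4, 9↦3, 10↦9]  zeros at y ∈ {0}
Collecting zeros: affine points = {(2, 0), (4, 4), (4, 7), (5, 3), (5, 8), (6, 5), (6, 6), (7, 3), (7, 8), (8, 4), (8, 7), (10, 0)}.
Total count |C(F_11)_aff| = 12.


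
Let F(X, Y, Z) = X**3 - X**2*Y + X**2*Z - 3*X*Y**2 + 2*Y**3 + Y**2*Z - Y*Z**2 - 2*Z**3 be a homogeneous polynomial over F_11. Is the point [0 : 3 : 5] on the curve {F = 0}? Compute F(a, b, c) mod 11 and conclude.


F(0,3,5) ≡ 5 (mod 11); P is NOT on the curve.

Evaluate F(0, 3, 5) term-by-term (mod 11).
  X**3 ↦ 1·0·1·1 = 0
  -X**2*Y ↦ -1·0·3·1 = 0
  X**2*Z ↦ 1·0·1·5 = 0
  -3*X*Y**2 ↦ -3·0·9·1 = 0
  2*Y**3 ↦ 2·1·27·1 = 54
  Y**2*Z ↦ 1·1·9·5 = 45
  -Y*Z**2 ↦ -1·1·3·25 = -75
  -2*Z**3 ↦ -2·1·1·125 = -250
Sum: F(0, 3, 5) = (0) + (0) + (0) + (0) + (54) + (45) + (-75) + (-250) = -226.
Reducing mod 11: -226 ≡ 5 (mod 11).
Since F(a, b, c) ≡ 5 ≠ 0 (mod 11), P does NOT lie on the curve.


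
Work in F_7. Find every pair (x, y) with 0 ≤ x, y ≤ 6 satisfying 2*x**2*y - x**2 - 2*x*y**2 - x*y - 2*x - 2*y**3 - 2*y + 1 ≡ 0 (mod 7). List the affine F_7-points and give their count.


Affine F_7-points: {(0, 5), (1, 1), (1, 2), (1, 3), (2, 0), (3, 0), (3, 2), (4, 1), (4, 4), (4, 5), (5, 3)}; count = 11.

For each of the 49 pairs (x, y) ∈ F_7², evaluate f(x, y) mod 7. Record the zeros.
  x = 0: [0↦1, 1↦4, 2↦2, 3↦4, 4↦5, 5↦0, 6↦5]  zeros at y ∈ {5}
  x = 1: [0↦5, 1↦0, 2↦0, 3↦0, 4↦2, 5↦1, 6↦6]  zeros at y ∈ {1, 2, 3}
  x = 2: [0↦0, 1↦5, 2↦4, 3↦6, 4↦6, 5↦6, 6↦1]  zeros at y ∈ {0}
  x = 3: [0↦0, 1↦5, 2↦0, 3↦1, 4↦3, 5↦1, 6↦4]  zeros at y ∈ {0, 2}
  x = 4: [0↦5, 1↦0, 2↦2, 3↦6, 4↦0, 5↦0, 6↦1]  zeros at y ∈ {1, 4, 5}
  x = 5: [0↦1, 1↦4, 2↦3, 3↦0, 4↦4, 5↦3, 6↦6]  zeros at y ∈ {3}
  x = 6: [0↦2, 1↦3, 2↦3, 3↦4, 4↦1, 5↦3, 6↦5]  zeros at y ∈ ∅
Collecting zeros: affine points = {(0, 5), (1, 1), (1, 2), (1, 3), (2, 0), (3, 0), (3, 2), (4, 1), (4, 4), (4, 5), (5, 3)}.
Total count |C(F_7)_aff| = 11.


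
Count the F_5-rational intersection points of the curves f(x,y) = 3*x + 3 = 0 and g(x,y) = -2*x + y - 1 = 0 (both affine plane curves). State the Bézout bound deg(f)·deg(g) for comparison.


Common zeros: {(4, 4)}; count = 1; Bézout bound = 1.

deg(f) = 1, deg(g) = 1, so Bézout bound = 1.
Scan x ∈ F_5. For each x, list the y ∈ F_5 with f(x, y) ≡ 0 and those with g(x, y) ≡ 0 (mod 5); the common zeros in that column are the intersection.
  x = 0: f ≡ 0 at y ∈ ∅; g ≡ 0 at y ∈ {1}; common: ∅.
  x = 1: f ≡ 0 at y ∈ ∅; g ≡ 0 at y ∈ {3}; common: ∅.
  x = 2: f ≡ 0 at y ∈ ∅; g ≡ 0 at y ∈ {0}; common: ∅.
  x = 3: f ≡ 0 at y ∈ ∅; g ≡ 0 at y ∈ {2}; common: ∅.
  x = 4: f ≡ 0 at y ∈ {0, 1, 2, 3, 4}; g ≡ 0 at y ∈ {4}; common: {4}.
Collecting: common zeros = {(4, 4)}, so the count is 1.
Comparison with the Bézout bound: 1 ≤ 1 = deg(f)·deg(g), as expected for curves with no common component (the bound is attained).


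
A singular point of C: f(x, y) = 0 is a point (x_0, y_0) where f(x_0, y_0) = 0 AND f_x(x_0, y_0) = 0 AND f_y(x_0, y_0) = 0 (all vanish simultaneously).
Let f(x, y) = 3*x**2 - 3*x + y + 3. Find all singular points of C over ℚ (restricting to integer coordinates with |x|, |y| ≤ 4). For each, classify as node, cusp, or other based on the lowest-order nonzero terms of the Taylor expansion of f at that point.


No singular points in the scanned grid; C is smooth there.

Compute partial derivatives:
  f_x = 6*x - 3.
  f_y = 1.
f_y = 1 is a nonzero constant, so f_y never vanishes: no point (x, y) can satisfy f = f_x = f_y = 0. In particular no (x, y) ∈ {−4, ..., 4}² is singular; the curve is smooth.


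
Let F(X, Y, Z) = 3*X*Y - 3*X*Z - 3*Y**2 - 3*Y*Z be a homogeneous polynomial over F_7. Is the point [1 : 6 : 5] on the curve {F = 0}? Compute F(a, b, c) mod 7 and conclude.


F(1,6,5) ≡ 1 (mod 7); P is NOT on the curve.

Evaluate F(1, 6, 5) term-by-term (mod 7).
  3*X*Y ↦ 3·1·6·1 = 18
  -3*X*Z ↦ -3·1·1·5 = -15
  -3*Y**2 ↦ -3·1·36·1 = -108
  -3*Y*Z ↦ -3·1·6·5 = -90
Sum: F(1, 6, 5) = (18) + (-15) + (-108) + (-90) = -195.
Reducing mod 7: -195 ≡ 1 (mod 7).
Since F(a, b, c) ≡ 1 ≠ 0 (mod 7), P does NOT lie on the curve.


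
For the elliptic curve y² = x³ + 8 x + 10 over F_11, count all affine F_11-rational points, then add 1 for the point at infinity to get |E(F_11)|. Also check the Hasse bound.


Affine points = {(2, 1), (2, 10), (8, 5), (8, 6), (10, 1), (10, 10)}; affine count = 6; |E(F_11)| = 7.

Discriminant check: Δ ∝ 4a³ + 27b² = 4·8³ + 27·10² = 4·512 + 27·100 ≡ 7 (mod 11). Nonzero ⇒ E is nonsingular.
For each x ∈ F_11, compute rhs = x³ + 8·x + 10 mod 11, then count y ∈ F_11 with y² ≡ rhs.
  x = 0: rhs = 10, matching y values: none (0 points).
  x = 1: rhs = 8, matching y values: none (0 points).
  x = 2: rhs = 1, matching y values: 1, 10 (2 points).
  x = 3: rhs = 6, matching y values: none (0 points).
  x = 4: rhs = 7, matching y values: none (0 points).
  x = 5: rhs = 10, matching y values: none (0 points).
  x = 6: rhs = 10, matching y values: none (0 points).
  x = 7: rhs = 2, matching y values: none (0 points).
  x = 8: rhs = 3, matching y values: 5, 6 (2 points).
  x = 9: rhs = 8, matching y values: none (0 points).
  x = 10: rhs = 1, matching y values: 1, 10 (2 points).
Total affine count: 6.
Full point count |E(F_11)| = 6 + 1 = 7.
Hasse bound: |7 − (11+1)| = |-5| = 5 ≤ 2√11 ≈ 6.6332 ✓.


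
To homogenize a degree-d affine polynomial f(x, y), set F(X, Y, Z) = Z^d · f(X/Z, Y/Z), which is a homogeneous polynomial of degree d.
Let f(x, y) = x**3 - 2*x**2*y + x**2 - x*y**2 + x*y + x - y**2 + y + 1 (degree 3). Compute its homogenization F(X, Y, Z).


F(X, Y, Z) = X**3 - 2*X**2*Y + X**2*Z - X*Y**2 + X*Y*Z + X*Z**2 - Y**2*Z + Y*Z**2 + Z**3

deg(f) = 3.
Substitute x = X/Z, y = Y/Z into f, then multiply by Z^3.
  monomial 1·x^3·y^0 ↦ 1·X^3·Y^0·Z^0.
  monomial -2·x^2·y^1 ↦ -2·X^2·Y^1·Z^0.
  monomial 1·x^2·y^0 ↦ 1·X^2·Y^0·Z^1.
  monomial -1·x^1·y^2 ↦ -1·X^1·Y^2·Z^0.
  monomial 1·x^1·y^1 ↦ 1·X^1·Y^1·Z^1.
  monomial 1·x^1·y^0 ↦ 1·X^1·Y^0·Z^2.
  monomial -1·x^0·y^2 ↦ -1·X^0·Y^2·Z^1.
  monomial 1·x^0·y^1 ↦ 1·X^0·Y^1·Z^2.
  monomial 1·x^0·y^0 ↦ 1·X^0·Y^0·Z^3.
Collecting: F(X, Y, Z) = X**3 - 2*X**2*Y + X**2*Z - X*Y**2 + X*Y*Z + X*Z**2 - Y**2*Z + Y*Z**2 + Z**3.


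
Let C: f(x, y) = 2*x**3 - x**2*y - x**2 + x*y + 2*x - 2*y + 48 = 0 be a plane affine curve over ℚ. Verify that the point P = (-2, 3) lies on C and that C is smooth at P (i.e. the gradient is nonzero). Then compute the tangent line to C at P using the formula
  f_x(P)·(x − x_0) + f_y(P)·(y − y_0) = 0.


Tangent line at P: 45*x - 8*y + 114 = 0.

Step 1: f(-2, 3) = 0, so P lies on C.
Step 2: partial derivatives
  f_x(x, y) = 6*x**2 - 2*x*y - 2*x + y + 2, f_y(x, y) = -x**2 + x - 2.
  f_x(P) = 45, f_y(P) = -8 (gradient nonzero, so P is smooth).
Step 3: tangent line at P: 45·(x − -2) + -8·(y − 3) = 0.
Expanding: 45*x - 8*y + 114 = 0.


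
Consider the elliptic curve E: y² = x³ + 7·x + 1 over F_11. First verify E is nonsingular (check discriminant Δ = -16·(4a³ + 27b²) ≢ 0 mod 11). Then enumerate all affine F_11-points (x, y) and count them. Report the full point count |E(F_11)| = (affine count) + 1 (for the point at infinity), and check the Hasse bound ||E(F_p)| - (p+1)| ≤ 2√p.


Affine points = {(0, 1), (0, 10), (1, 3), (1, 8), (2, 1), (2, 10), (3, 4), (3, 7), (4, 4), (4, 7), (9, 1), (9, 10), (10, 2), (10, 9)}; affine count = 14; |E(F_11)| = 15.

Discriminant check: Δ ∝ 4a³ + 27b² = 4·7³ + 27·1² = 4·343 + 27·1 ≡ 2 (mod 11). Nonzero ⇒ E is nonsingular.
For each x ∈ F_11, compute rhs = x³ + 7·x + 1 mod 11, then count y ∈ F_11 with y² ≡ rhs.
  x = 0: rhs = 1, matching y values: 1, 10 (2 points).
  x = 1: rhs = 9, matching y values: 3, 8 (2 points).
  x = 2: rhs = 1, matching y values: 1, 10 (2 points).
  x = 3: rhs = 5, matching y values: 4, 7 (2 points).
  x = 4: rhs = 5, matching y values: 4, 7 (2 points).
  x = 5: rhs = 7, matching y values: none (0 points).
  x = 6: rhs = 6, matching y values: none (0 points).
  x = 7: rhs = 8, matching y values: none (0 points).
  x = 8: rhs = 8, matching y values: none (0 points).
  x = 9: rhs = 1, matching y values: 1, 10 (2 points).
  x = 10: rhs = 4, matching y values: 2, 9 (2 points).
Total affine count: 14.
Full point count |E(F_11)| = 14 + 1 = 15.
Hasse bound: |15 − (11+1)| = |3| = 3 ≤ 2√11 ≈ 6.6332 ✓.


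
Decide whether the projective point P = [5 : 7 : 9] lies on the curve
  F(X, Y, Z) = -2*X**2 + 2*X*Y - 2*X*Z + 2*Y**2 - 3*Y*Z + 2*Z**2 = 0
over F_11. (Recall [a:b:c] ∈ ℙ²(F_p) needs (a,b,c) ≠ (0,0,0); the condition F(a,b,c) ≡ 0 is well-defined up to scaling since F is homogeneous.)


F(5,7,9) ≡ 1 (mod 11); P is NOT on the curve.

Evaluate F(5, 7, 9) term-by-term (mod 11).
  -2*X**2 ↦ -2·25·1·1 = -50
  2*X*Y ↦ 2·5·7·1 = 70
  -2*X*Z ↦ -2·5·1·9 = -90
  2*Y**2 ↦ 2·1·49·1 = 98
  -3*Y*Z ↦ -3·1·7·9 = -189
  2*Z**2 ↦ 2·1·1·81 = 162
Sum: F(5, 7, 9) = (-50) + (70) + (-90) + (98) + (-189) + (162) = 1.
Reducing mod 11: 1 ≡ 1 (mod 11).
Since F(a, b, c) ≡ 1 ≠ 0 (mod 11), P does NOT lie on the curve.


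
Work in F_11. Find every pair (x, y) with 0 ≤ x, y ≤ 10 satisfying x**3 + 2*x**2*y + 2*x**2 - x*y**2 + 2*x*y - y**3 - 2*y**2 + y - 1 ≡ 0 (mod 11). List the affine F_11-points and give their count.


Affine F_11-points: {(2, 8), (3, 0), (3, 2), (3, 4), (4, 4), (4, 8), (5, 4), (6, 1), (7, 0), (7, 3), (7, 10), (8, 3), (9, 6), (9, 8), (10, 0), (10, 3), (10, 7)}; count = 17.

For each of the 121 pairs (x, y) ∈ F_11², evaluate f(x, y) mod 11. Record the zeros.
  x = 0: [0↦10, 1↦8, 2↦7, 3↦1, 4↦6, 5↦5, 6↦3, 7↦5, 8↦5, 9↦8, 10↦8]  zeros at y ∈ ∅
  x = 1: [0↦2, 1↦3, 2↦3, 3↦7, 4↦9, 5↦3, 6↦5, 7↦9, 8↦9, 9↦10, 10↦6]  zeros at y ∈ ∅
  x = 2: [0↦4, 1↦1, 2↦6, 3↦2, 4↦5, 5↦9, 6↦8, 7↦7, 8↦0, 9↦3, 10↦10]  zeros at y ∈ {8}
  x = 3: [0↦0, 1↦8, 2↦0, 3↦3, 4↦0, 5↦7, 6↦7, 7↦5, 8↦6, 9↦4, 10↦4]  zeros at y ∈ {0, 2, 4}
  x = 4: [0↦7, 1↦8, 2↦2, 3↦5, 4↦0, 5↦3, 6↦8, 7↦9, 8↦0, 9↦8, 10↦5]  zeros at y ∈ {4, 8}
  x = 5: [0↦9, 1↦7, 2↦7, 3↦3, 4↦0, 5↦3, 6↦6, 7↦3, 8↦10, 9↦10, 10↦8]  zeros at y ∈ {4}
  x = 6: [0↦1, 1↦0, 2↦10, 3↦3, 4↦6, 5↦2, 6↦7, 7↦4, 8↦9, 9↦5, 10↦8]  zeros at y ∈ {1}
  x = 7: [0↦0, 1↦4, 2↦6, 3↦0, 4↦2, 5↦6, 6↦6, 7↦7, 8↦3, 9↦10, 10↦0]  zeros at y ∈ {0, 3, 10}
  x = 8: [0↦1, 1↦3, 2↦1, 3↦0, 4↦5, 5↦10, 6↦9, 7↦7, 8↦9, 9↦9, 10↦1]  zeros at y ∈ {3}
  x = 9: [0↦10, 1↦3, 2↦1, 3↦9, 4↦10, 5↦9, 6↦0, 7↦10, 8↦0, 9↦8, 10↦6]  zeros at y ∈ {6, 8}
  x = 10: [0↦0, 1↦10, 2↦1, 3↦0, 4↦1, 5↦9, 6↦7, 7↦0, 8↦4, 9↦2, 10↦10]  zeros at y ∈ {0, 3, 7}
Collecting zeros: affine points = {(2, 8), (3, 0), (3, 2), (3, 4), (4, 4), (4, 8), (5, 4), (6, 1), (7, 0), (7, 3), (7, 10), (8, 3), (9, 6), (9, 8), (10, 0), (10, 3), (10, 7)}.
Total count |C(F_11)_aff| = 17.


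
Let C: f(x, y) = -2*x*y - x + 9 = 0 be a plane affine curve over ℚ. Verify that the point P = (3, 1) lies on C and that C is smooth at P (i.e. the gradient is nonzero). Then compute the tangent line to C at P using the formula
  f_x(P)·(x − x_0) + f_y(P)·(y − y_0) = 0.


Tangent line at P: -3*x - 6*y + 15 = 0.

Step 1: f(3, 1) = 0, so P lies on C.
Step 2: partial derivatives
  f_x(x, y) = -2*y - 1, f_y(x, y) = -2*x.
  f_x(P) = -3, f_y(P) = -6 (gradient nonzero, so P is smooth).
Step 3: tangent line at P: -3·(x − 3) + -6·(y − 1) = 0.
Expanding: -3*x - 6*y + 15 = 0.


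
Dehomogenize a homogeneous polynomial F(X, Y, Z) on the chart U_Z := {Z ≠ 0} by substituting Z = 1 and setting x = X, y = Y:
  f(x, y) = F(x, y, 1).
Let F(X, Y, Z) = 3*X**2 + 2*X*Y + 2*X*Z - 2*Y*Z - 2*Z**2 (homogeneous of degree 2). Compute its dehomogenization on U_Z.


f(x, y) = 3*x**2 + 2*x*y + 2*x - 2*y - 2

On U_Z we set Z = 1. Each monomial c·X^i·Y^j·Z^k in F becomes c·x^i·y^j·1^k = c·x^i·y^j.
Substituting Z = 1: F(X, Y, 1) = 3*x**2 + 2*x*y + 2*x - 2*y - 2.
Note: deg(f) ≤ deg(F) = 2; strict inequality happens when F is divisible by Z (lost terms).


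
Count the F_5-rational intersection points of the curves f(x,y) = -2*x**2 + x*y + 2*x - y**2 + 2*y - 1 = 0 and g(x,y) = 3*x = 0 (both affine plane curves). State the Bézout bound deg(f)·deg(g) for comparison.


Common zeros: {(0, 1)}; count = 1; Bézout bound = 2.

deg(f) = 2, deg(g) = 1, so Bézout bound = 2.
Scan x ∈ F_5. For each x, list the y ∈ F_5 with f(x, y) ≡ 0 and those with g(x, y) ≡ 0 (mod 5); the common zeros in that column are the intersection.
  x = 0: f ≡ 0 at y ∈ {1}; g ≡ 0 at y ∈ {0, 1, 2, 3, 4}; common: {1}.
  x = 1: f ≡ 0 at y ∈ {4}; g ≡ 0 at y ∈ ∅; common: ∅.
  x = 2: f ≡ 0 at y ∈ {0, 4}; g ≡ 0 at y ∈ ∅; common: ∅.
  x = 3: f ≡ 0 at y ∈ ∅; g ≡ 0 at y ∈ ∅; common: ∅.
  x = 4: f ≡ 0 at y ∈ {0, 1}; g ≡ 0 at y ∈ ∅; common: ∅.
Collecting: common zeros = {(0, 1)}, so the count is 1.
Comparison with the Bézout bound: 1 ≤ 2 = deg(f)·deg(g), as expected for curves with no common component (the affine F_5-count falls short of the bound because intersections may lie at infinity, over extension fields, or carry multiplicity).


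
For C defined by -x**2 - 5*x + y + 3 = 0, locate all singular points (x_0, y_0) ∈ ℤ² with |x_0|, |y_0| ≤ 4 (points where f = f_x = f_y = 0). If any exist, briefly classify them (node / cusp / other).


No singular points in the scanned grid; C is smooth there.

Compute partial derivatives:
  f_x = -2*x - 5.
  f_y = 1.
f_y = 1 is a nonzero constant, so f_y never vanishes: no point (x, y) can satisfy f = f_x = f_y = 0. In particular no (x, y) ∈ {−4, ..., 4}² is singular; the curve is smooth.


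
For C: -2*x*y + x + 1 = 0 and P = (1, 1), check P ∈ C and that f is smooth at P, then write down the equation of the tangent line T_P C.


Tangent line at P: -x - 2*y + 3 = 0.

Step 1: f(1, 1) = 0, so P lies on C.
Step 2: partial derivatives
  f_x(x, y) = 1 - 2*y, f_y(x, y) = -2*x.
  f_x(P) = -1, f_y(P) = -2 (gradient nonzero, so P is smooth).
Step 3: tangent line at P: -1·(x − 1) + -2·(y − 1) = 0.
Expanding: -x - 2*y + 3 = 0.


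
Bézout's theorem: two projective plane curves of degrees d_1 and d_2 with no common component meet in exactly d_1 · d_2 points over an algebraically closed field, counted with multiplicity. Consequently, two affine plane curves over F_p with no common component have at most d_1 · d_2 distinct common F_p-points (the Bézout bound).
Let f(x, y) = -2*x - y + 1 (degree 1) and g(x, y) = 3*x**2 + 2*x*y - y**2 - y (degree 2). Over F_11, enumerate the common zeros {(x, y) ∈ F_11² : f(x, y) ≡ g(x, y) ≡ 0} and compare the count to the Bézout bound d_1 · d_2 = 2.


Common zeros: ∅; count = 0; Bézout bound = 2.

deg(f) = 1, deg(g) = 2, so Bézout bound = 2.
Scan x ∈ F_11. For each x, list the y ∈ F_11 with f(x, y) ≡ 0 and those with g(x, y) ≡ 0 (mod 11); the common zeros in that column are the intersection.
  x = 0: f ≡ 0 at y ∈ {1}; g ≡ 0 at y ∈ {0, 10}; common: ∅.
  x = 1: f ≡ 0 at y ∈ {10}; g ≡ 0 at y ∈ ∅; common: ∅.
  x = 2: f ≡ 0 at y ∈ {8}; g ≡ 0 at y ∈ ∅; common: ∅.
  x = 3: f ≡ 0 at y ∈ {6}; g ≡ 0 at y ∈ {2, 3}; common: ∅.
  x = 4: f ≡ 0 at y ∈ {4}; g ≡ 0 at y ∈ ∅; common: ∅.
  x = 5: f ≡ 0 at y ∈ {2}; g ≡ 0 at y ∈ ∅; common: ∅.
  x = 6: f ≡ 0 at y ∈ {0}; g ≡ 0 at y ∈ {3, 8}; common: ∅.
  x = 7: f ≡ 0 at y ∈ {9}; g ≡ 0 at y ∈ {5, 8}; common: ∅.
  x = 8: f ≡ 0 at y ∈ {7}; g ≡ 0 at y ∈ {5, 10}; common: ∅.
  x = 9: f ≡ 0 at y ∈ {5}; g ≡ 0 at y ∈ ∅; common: ∅.
  x = 10: f ≡ 0 at y ∈ {3}; g ≡ 0 at y ∈ ∅; common: ∅.
Collecting: common zeros = ∅, so the count is 0.
Comparison with the Bézout bound: 0 ≤ 2 = deg(f)·deg(g), as expected for curves with no common component (the affine F_11-count falls short of the bound because intersections may lie at infinity, over extension fields, or carry multiplicity).
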